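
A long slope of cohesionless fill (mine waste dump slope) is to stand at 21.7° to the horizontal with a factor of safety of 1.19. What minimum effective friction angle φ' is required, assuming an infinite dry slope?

FS = tanφ'/tanβ ⇒ tanφ' = FS · tanβ = 1.19 · tan21.7° = 0.4736
φ' = arctan(0.4736) = 25.34°

φ' = 25.3°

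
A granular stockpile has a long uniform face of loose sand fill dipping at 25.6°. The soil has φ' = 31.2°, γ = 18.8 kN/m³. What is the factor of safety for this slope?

For a dry cohesionless infinite slope the factor of safety is FS = tanφ' / tanβ.
FS = tan31.2° / tan25.6° = 0.6056 / 0.4791 = 1.264

FS = 1.26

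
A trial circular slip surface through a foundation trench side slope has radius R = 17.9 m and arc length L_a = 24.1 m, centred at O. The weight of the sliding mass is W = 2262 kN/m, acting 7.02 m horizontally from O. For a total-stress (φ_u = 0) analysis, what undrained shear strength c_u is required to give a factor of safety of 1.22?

FS = c_u·L_a·R / (W·d), so c_u = FS·W·d / (L_a·R).
c_u = 1.22·2262·7.02 / (24.10·17.9) = 19372.7 / 431.39 = 44.91 kPa

c_u = 44.9 kPa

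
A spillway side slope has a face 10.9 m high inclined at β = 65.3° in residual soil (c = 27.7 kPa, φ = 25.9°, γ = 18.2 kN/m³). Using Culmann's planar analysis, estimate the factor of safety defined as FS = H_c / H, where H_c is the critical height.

H_c = (4c/γ) · sinβ cosφ / [1 − cos(β − φ)]
    = (4·27.7/18.2) · sin65.3°·cos25.9° / [1 − cos39.4°]
    = 6.088 · 0.8173 / 0.2273 = 21.89 m
FS = H_c / H = 21.89 / 10.9 = 2.008

FS = 2.01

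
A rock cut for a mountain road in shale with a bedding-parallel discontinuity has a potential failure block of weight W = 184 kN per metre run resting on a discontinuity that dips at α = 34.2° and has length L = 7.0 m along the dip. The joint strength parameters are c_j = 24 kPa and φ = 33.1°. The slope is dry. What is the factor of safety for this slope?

Resolving the block weight along and normal to the plane and applying the Mohr–Coulomb strength on the joint:
N' = W cosα = 184·cos34.2° = 152.2 kN/m
Driving force T = W sinα = 184·sin34.2° = 103.4 kN/m
Resisting force R = c_j·L + N'·tanφ = 24·7.0 + 152.2·tan33.1° = 168.0 + 99.2 = 267.2 kN/m
FS = R / T = 267.2 / 103.4 = 2.584

FS = 2.58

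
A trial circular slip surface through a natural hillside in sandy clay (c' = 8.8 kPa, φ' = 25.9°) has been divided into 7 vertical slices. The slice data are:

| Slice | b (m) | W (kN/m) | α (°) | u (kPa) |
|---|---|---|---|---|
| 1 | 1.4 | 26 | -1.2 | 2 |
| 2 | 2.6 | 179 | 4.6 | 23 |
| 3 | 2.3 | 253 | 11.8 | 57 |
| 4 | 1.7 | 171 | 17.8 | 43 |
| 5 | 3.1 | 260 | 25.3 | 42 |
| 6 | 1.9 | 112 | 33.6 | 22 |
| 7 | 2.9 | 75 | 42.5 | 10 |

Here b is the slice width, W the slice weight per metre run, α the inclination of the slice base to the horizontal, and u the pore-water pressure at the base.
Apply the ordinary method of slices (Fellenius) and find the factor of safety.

Ordinary method of slices: FS = Σ[c'·Δl_i + (W_i cosα_i − u_i·Δl_i)·tanφ'] / Σ W_i sinα_i, with Δl_i = b_i / cosα_i.
Slice 1: Δl = 1.4/cos(-1.2°) = 1.400 m; N'_1 = 26·cos(-1.2°) − 2·1.400 = 23.2; c'Δl = 12.32; W sinα = -0.5
Slice 2: Δl = 2.6/cos4.6° = 2.608 m; N'_2 = 179·cos4.6° − 23·2.608 = 118.4; c'Δl = 22.95; W sinα = 14.4
Slice 3: Δl = 2.3/cos11.8° = 2.350 m; N'_3 = 253·cos11.8° − 57·2.350 = 113.7; c'Δl = 20.68; W sinα = 51.7
Slice 4: Δl = 1.7/cos17.8° = 1.785 m; N'_4 = 171·cos17.8° − 43·1.785 = 86.0; c'Δl = 15.71; W sinα = 52.3
Slice 5: Δl = 3.1/cos25.3° = 3.429 m; N'_5 = 260·cos25.3° − 42·3.429 = 91.0; c'Δl = 30.17; W sinα = 111.1
Slice 6: Δl = 1.9/cos33.6° = 2.281 m; N'_6 = 112·cos33.6° − 22·2.281 = 43.1; c'Δl = 20.07; W sinα = 62.0
Slice 7: Δl = 2.9/cos42.5° = 3.933 m; N'_7 = 75·cos42.5° − 10·3.933 = 16.0; c'Δl = 34.61; W sinα = 50.7
Σc'Δl = 156.5 kN/m; ΣN' = 491.5 kN/m; ΣW sinα = 341.6 kN/m
Resisting = 156.5 + 491.5·tan25.9° = 156.5 + 238.7 = 395.2 kN/m
FS = 395.2 / 341.6 = 1.157

FS = 1.16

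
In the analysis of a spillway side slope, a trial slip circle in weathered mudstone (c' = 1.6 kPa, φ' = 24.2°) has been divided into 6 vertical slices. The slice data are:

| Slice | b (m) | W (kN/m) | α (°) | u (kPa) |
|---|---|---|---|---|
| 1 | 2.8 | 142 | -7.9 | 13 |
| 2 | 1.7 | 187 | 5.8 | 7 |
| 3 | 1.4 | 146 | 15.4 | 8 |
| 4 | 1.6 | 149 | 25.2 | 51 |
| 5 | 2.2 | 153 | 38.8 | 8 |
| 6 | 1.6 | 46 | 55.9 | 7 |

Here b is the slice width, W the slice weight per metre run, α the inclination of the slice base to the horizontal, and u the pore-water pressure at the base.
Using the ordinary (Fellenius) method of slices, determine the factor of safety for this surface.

Ordinary method of slices: FS = Σ[c'·Δl_i + (W_i cosα_i − u_i·Δl_i)·tanφ'] / Σ W_i sinα_i, with Δl_i = b_i / cosα_i.
Slice 1: Δl = 2.8/cos(-7.9°) = 2.827 m; N'_1 = 142·cos(-7.9°) − 13·2.827 = 103.9; c'Δl = 4.52; W sinα = -19.5
Slice 2: Δl = 1.7/cos5.8° = 1.709 m; N'_2 = 187·cos5.8° − 7·1.709 = 174.1; c'Δl = 2.73; W sinα = 18.9
Slice 3: Δl = 1.4/cos15.4° = 1.452 m; N'_3 = 146·cos15.4° − 8·1.452 = 129.1; c'Δl = 2.32; W sinα = 38.8
Slice 4: Δl = 1.6/cos25.2° = 1.768 m; N'_4 = 149·cos25.2° − 51·1.768 = 44.6; c'Δl = 2.83; W sinα = 63.4
Slice 5: Δl = 2.2/cos38.8° = 2.823 m; N'_5 = 153·cos38.8° − 8·2.823 = 96.7; c'Δl = 4.52; W sinα = 95.9
Slice 6: Δl = 1.6/cos55.9° = 2.854 m; N'_6 = 46·cos55.9° − 7·2.854 = 5.8; c'Δl = 4.57; W sinα = 38.1
Σc'Δl = 21.5 kN/m; ΣN' = 554.2 kN/m; ΣW sinα = 235.6 kN/m
Resisting = 21.5 + 554.2·tan24.2° = 21.5 + 249.1 = 270.6 kN/m
FS = 270.6 / 235.6 = 1.149

FS = 1.15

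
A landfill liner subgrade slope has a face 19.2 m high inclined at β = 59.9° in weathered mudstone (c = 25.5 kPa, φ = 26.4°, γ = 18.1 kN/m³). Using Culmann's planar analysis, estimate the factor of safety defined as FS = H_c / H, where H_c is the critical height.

FS = 1.37

H_c = (4c/γ) · sinβ cosφ / [1 − cos(β − φ)]
    = (4·25.5/18.1) · sin59.9°·cos26.4° / [1 − cos33.5°]
    = 5.635 · 0.7749 / 0.1661 = 26.29 m
FS = H_c / H = 26.29 / 19.2 = 1.369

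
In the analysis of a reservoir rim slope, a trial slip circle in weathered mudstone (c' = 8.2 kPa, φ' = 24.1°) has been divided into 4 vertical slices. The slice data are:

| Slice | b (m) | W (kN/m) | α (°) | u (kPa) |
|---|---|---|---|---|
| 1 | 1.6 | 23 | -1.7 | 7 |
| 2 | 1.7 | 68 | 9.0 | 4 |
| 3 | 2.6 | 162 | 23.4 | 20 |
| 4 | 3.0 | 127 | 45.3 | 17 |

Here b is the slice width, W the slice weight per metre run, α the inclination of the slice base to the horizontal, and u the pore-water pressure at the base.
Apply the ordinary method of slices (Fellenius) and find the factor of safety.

FS = 1.01

Ordinary method of slices: FS = Σ[c'·Δl_i + (W_i cosα_i − u_i·Δl_i)·tanφ'] / Σ W_i sinα_i, with Δl_i = b_i / cosα_i.
Slice 1: Δl = 1.6/cos(-1.7°) = 1.601 m; N'_1 = 23·cos(-1.7°) − 7·1.601 = 11.8; c'Δl = 13.13; W sinα = -0.7
Slice 2: Δl = 1.7/cos9.0° = 1.721 m; N'_2 = 68·cos9.0° − 4·1.721 = 60.3; c'Δl = 14.11; W sinα = 10.6
Slice 3: Δl = 2.6/cos23.4° = 2.833 m; N'_3 = 162·cos23.4° − 20·2.833 = 92.0; c'Δl = 23.23; W sinα = 64.3
Slice 4: Δl = 3.0/cos45.3° = 4.265 m; N'_4 = 127·cos45.3° − 17·4.265 = 16.8; c'Δl = 34.97; W sinα = 90.3
Σc'Δl = 85.4 kN/m; ΣN' = 180.9 kN/m; ΣW sinα = 164.6 kN/m
Resisting = 85.4 + 180.9·tan24.1° = 85.4 + 80.9 = 166.4 kN/m
FS = 166.4 / 164.6 = 1.011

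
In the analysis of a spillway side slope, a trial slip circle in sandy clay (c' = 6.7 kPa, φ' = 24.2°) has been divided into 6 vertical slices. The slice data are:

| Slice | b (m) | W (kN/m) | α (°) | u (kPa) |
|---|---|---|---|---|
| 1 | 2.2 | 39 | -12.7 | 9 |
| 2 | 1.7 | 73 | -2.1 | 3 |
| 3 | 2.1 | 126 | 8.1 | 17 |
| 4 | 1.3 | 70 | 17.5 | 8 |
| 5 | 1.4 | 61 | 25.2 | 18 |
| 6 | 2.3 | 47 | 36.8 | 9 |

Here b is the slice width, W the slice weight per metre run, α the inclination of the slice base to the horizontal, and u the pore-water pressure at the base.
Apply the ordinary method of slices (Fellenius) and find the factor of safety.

Ordinary method of slices: FS = Σ[c'·Δl_i + (W_i cosα_i − u_i·Δl_i)·tanφ'] / Σ W_i sinα_i, with Δl_i = b_i / cosα_i.
Slice 1: Δl = 2.2/cos(-12.7°) = 2.255 m; N'_1 = 39·cos(-12.7°) − 9·2.255 = 17.7; c'Δl = 15.11; W sinα = -8.6
Slice 2: Δl = 1.7/cos(-2.1°) = 1.701 m; N'_2 = 73·cos(-2.1°) − 3·1.701 = 67.8; c'Δl = 11.40; W sinα = -2.7
Slice 3: Δl = 2.1/cos8.1° = 2.121 m; N'_3 = 126·cos8.1° − 17·2.121 = 88.7; c'Δl = 14.21; W sinα = 17.8
Slice 4: Δl = 1.3/cos17.5° = 1.363 m; N'_4 = 70·cos17.5° − 8·1.363 = 55.9; c'Δl = 9.13; W sinα = 21.0
Slice 5: Δl = 1.4/cos25.2° = 1.547 m; N'_5 = 61·cos25.2° − 18·1.547 = 27.3; c'Δl = 10.37; W sinα = 26.0
Slice 6: Δl = 2.3/cos36.8° = 2.872 m; N'_6 = 47·cos36.8° − 9·2.872 = 11.8; c'Δl = 19.24; W sinα = 28.2
Σc'Δl = 79.5 kN/m; ΣN' = 269.3 kN/m; ΣW sinα = 81.7 kN/m
Resisting = 79.5 + 269.3·tan24.2° = 79.5 + 121.0 = 200.5 kN/m
FS = 200.5 / 81.7 = 2.454

FS = 2.45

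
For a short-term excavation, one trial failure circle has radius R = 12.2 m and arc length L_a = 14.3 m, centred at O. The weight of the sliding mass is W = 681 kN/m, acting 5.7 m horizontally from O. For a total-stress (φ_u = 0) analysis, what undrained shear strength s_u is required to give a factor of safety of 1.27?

s_u = 28.3 kPa

FS = s_u·L_a·R / (W·d), so s_u = FS·W·d / (L_a·R).
s_u = 1.27·681·5.7 / (14.30·12.2) = 4929.8 / 174.46 = 28.26 kPa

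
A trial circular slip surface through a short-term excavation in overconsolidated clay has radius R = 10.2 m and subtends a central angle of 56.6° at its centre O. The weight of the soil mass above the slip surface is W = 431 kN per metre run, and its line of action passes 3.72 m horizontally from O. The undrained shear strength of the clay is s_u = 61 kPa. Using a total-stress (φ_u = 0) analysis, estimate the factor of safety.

FS = 3.91

Taking moments about the centre O, the resisting moment is provided by the undrained shear strength acting along the arc:
Arc length L_a = R·θ = 10.2·(56.6°·π/180) = 10.2·0.9879 = 10.08 m
M_R = s_u·L_a·R = 61·10.08·10.2 = 6269.4 kN·m/m
M_D = W·d = 431·3.72 = 1603.3 kN·m/m
FS = M_R / M_D = 6269.4 / 1603.3 = 3.910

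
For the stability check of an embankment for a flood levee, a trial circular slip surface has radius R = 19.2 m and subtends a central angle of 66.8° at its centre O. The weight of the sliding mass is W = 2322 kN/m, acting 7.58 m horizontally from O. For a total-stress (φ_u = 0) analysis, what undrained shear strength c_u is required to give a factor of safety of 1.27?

c_u = 52.0 kPa

FS = c_u·L_a·R / (W·d), so c_u = FS·W·d / (L_a·R).
Arc length L_a = R·θ = 19.2·(66.8°·π/180) = 19.2·1.1659 = 22.38 m
c_u = 1.27·2322·7.58 / (22.38·19.2) = 22353.0 / 429.79 = 52.01 kPa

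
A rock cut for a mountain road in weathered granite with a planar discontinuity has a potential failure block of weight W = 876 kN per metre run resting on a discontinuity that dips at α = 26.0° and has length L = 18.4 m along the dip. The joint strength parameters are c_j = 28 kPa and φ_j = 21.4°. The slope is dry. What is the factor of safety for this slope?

FS = 2.15

Resolving the block weight along and normal to the plane and applying the Mohr–Coulomb strength on the joint:
N' = W cosα = 876·cos26.0° = 787.3 kN/m
Driving force T = W sinα = 876·sin26.0° = 384.0 kN/m
Resisting force R = c_j·L + N'·tanφ_j = 28·18.4 + 787.3·tan21.4° = 515.2 + 308.6 = 823.8 kN/m
FS = R / T = 823.8 / 384.0 = 2.145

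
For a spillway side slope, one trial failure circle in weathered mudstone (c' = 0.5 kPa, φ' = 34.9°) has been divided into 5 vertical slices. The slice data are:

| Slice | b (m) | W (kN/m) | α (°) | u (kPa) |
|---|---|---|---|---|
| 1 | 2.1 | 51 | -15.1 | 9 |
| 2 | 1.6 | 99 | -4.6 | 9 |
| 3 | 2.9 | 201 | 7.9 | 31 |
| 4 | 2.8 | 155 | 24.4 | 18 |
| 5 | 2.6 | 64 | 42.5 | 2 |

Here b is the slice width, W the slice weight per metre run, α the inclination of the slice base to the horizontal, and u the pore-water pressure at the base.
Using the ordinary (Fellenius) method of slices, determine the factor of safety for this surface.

Ordinary method of slices: FS = Σ[c'·Δl_i + (W_i cosα_i − u_i·Δl_i)·tanφ'] / Σ W_i sinα_i, with Δl_i = b_i / cosα_i.
Slice 1: Δl = 2.1/cos(-15.1°) = 2.175 m; N'_1 = 51·cos(-15.1°) − 9·2.175 = 29.7; c'Δl = 1.09; W sinα = -13.3
Slice 2: Δl = 1.6/cos(-4.6°) = 1.605 m; N'_2 = 99·cos(-4.6°) − 9·1.605 = 84.2; c'Δl = 0.80; W sinα = -7.9
Slice 3: Δl = 2.9/cos7.9° = 2.928 m; N'_3 = 201·cos7.9° − 31·2.928 = 108.3; c'Δl = 1.46; W sinα = 27.6
Slice 4: Δl = 2.8/cos24.4° = 3.075 m; N'_4 = 155·cos24.4° − 18·3.075 = 85.8; c'Δl = 1.54; W sinα = 64.0
Slice 5: Δl = 2.6/cos42.5° = 3.526 m; N'_5 = 64·cos42.5° − 2·3.526 = 40.1; c'Δl = 1.76; W sinα = 43.2
Σc'Δl = 6.7 kN/m; ΣN' = 348.2 kN/m; ΣW sinα = 113.7 kN/m
Resisting = 6.7 + 348.2·tan34.9° = 6.7 + 242.9 = 249.5 kN/m
FS = 249.5 / 113.7 = 2.195

FS = 2.20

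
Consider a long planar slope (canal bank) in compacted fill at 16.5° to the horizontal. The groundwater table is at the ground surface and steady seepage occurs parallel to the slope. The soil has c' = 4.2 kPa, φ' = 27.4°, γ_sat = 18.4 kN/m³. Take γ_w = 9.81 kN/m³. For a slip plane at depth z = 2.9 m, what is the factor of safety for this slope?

With seepage parallel to the slope and the water table at the surface, the effective normal stress on the slip plane uses the buoyant unit weight γ' = γ_sat − γ_w while the driving shear stress uses γ_sat:
FS = [c' + γ' z cos²β tanφ'] / [γ_sat z sinβ cosβ]
γ' = 18.4 − 9.81 = 8.59 kN/m³
Numerator = 4.2 + 8.59·2.9·cos²16.5°·tan27.4° = 4.2 + 8.59·2.9·0.9193·0.5184 = 16.071 kPa
Denominator = 18.4·2.9·sin16.5°·cos16.5° = 18.4·2.9·0.2840·0.9588 = 14.531 kPa
FS = 16.071 / 14.531 = 1.106

FS = 1.11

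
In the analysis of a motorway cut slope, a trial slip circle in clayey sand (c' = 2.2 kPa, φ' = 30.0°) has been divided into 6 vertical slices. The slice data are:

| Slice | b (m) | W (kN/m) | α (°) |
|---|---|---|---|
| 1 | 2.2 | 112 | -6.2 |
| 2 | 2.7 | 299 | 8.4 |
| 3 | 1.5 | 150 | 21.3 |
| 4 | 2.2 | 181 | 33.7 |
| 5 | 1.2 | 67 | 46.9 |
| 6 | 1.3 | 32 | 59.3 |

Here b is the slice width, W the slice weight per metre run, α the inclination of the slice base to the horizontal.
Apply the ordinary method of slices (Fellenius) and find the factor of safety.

Ordinary method of slices: FS = Σ[c'·Δl_i + (W_i cosα_i)·tanφ'] / Σ W_i sinα_i, with Δl_i = b_i / cosα_i.
Slice 1: Δl = 2.2/cos(-6.2°) = 2.213 m; N'_1 = 112·cos(-6.2°) = 111.3; c'Δl = 4.87; W sinα = -12.1
Slice 2: Δl = 2.7/cos8.4° = 2.729 m; N'_2 = 299·cos8.4° = 295.8; c'Δl = 6.00; W sinα = 43.7
Slice 3: Δl = 1.5/cos21.3° = 1.610 m; N'_3 = 150·cos21.3° = 139.8; c'Δl = 3.54; W sinα = 54.5
Slice 4: Δl = 2.2/cos33.7° = 2.644 m; N'_4 = 181·cos33.7° = 150.6; c'Δl = 5.82; W sinα = 100.4
Slice 5: Δl = 1.2/cos46.9° = 1.756 m; N'_5 = 67·cos46.9° = 45.8; c'Δl = 3.86; W sinα = 48.9
Slice 6: Δl = 1.3/cos59.3° = 2.546 m; N'_6 = 32·cos59.3° = 16.3; c'Δl = 5.60; W sinα = 27.5
Σc'Δl = 29.7 kN/m; ΣN' = 759.6 kN/m; ΣW sinα = 262.9 kN/m
Resisting = 29.7 + 759.6·tan30.0° = 29.7 + 438.6 = 468.2 kN/m
FS = 468.2 / 262.9 = 1.781

FS = 1.78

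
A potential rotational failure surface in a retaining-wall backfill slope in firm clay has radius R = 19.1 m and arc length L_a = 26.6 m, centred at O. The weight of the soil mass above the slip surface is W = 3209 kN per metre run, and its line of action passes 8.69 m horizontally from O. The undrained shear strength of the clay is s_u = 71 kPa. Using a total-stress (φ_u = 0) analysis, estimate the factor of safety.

Taking moments about the centre O, the resisting moment is provided by the undrained shear strength acting along the arc:
M_R = s_u·L_a·R = 71·26.60·19.1 = 36072.3 kN·m/m
M_D = W·d = 3209·8.69 = 27886.2 kN·m/m
FS = M_R / M_D = 36072.3 / 27886.2 = 1.294

FS = 1.29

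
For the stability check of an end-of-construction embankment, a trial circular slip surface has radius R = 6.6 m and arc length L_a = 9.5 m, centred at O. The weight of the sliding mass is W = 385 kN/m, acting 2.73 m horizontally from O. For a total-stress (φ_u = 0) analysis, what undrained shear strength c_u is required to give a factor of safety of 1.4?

FS = c_u·L_a·R / (W·d), so c_u = FS·W·d / (L_a·R).
c_u = 1.4·385·2.73 / (9.50·6.6) = 1471.5 / 62.70 = 23.47 kPa

c_u = 23.5 kPa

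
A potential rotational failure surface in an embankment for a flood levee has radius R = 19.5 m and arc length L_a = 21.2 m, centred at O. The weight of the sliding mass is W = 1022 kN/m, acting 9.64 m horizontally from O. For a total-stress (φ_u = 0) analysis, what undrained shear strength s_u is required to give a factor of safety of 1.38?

FS = s_u·L_a·R / (W·d), so s_u = FS·W·d / (L_a·R).
s_u = 1.38·1022·9.64 / (21.20·19.5) = 13595.9 / 413.40 = 32.89 kPa

s_u = 32.9 kPa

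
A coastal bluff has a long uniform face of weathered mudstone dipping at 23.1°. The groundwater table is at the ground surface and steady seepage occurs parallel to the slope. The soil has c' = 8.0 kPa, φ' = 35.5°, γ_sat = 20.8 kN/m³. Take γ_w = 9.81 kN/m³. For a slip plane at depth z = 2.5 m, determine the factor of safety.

FS = 1.31

With seepage parallel to the slope and the water table at the surface, the effective normal stress on the slip plane uses the buoyant unit weight γ' = γ_sat − γ_w while the driving shear stress uses γ_sat:
FS = [c' + γ' z cos²β tanφ'] / [γ_sat z sinβ cosβ]
γ' = 20.8 − 9.81 = 10.99 kN/m³
Numerator = 8.0 + 10.99·2.5·cos²23.1°·tan35.5° = 8.0 + 10.99·2.5·0.8461·0.7133 = 24.581 kPa
Denominator = 20.8·2.5·sin23.1°·cos23.1° = 20.8·2.5·0.3923·0.9198 = 18.766 kPa
FS = 24.581 / 18.766 = 1.310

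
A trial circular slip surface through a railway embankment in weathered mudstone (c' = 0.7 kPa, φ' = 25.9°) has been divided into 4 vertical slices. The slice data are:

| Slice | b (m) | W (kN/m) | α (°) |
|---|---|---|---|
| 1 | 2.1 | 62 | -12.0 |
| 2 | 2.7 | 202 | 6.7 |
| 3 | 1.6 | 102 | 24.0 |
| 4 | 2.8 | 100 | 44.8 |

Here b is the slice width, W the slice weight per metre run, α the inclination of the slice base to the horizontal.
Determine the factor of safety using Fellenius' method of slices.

Ordinary method of slices: FS = Σ[c'·Δl_i + (W_i cosα_i)·tanφ'] / Σ W_i sinα_i, with Δl_i = b_i / cosα_i.
Slice 1: Δl = 2.1/cos(-12.0°) = 2.147 m; N'_1 = 62·cos(-12.0°) = 60.6; c'Δl = 1.50; W sinα = -12.9
Slice 2: Δl = 2.7/cos6.7° = 2.719 m; N'_2 = 202·cos6.7° = 200.6; c'Δl = 1.90; W sinα = 23.6
Slice 3: Δl = 1.6/cos24.0° = 1.751 m; N'_3 = 102·cos24.0° = 93.2; c'Δl = 1.23; W sinα = 41.5
Slice 4: Δl = 2.8/cos44.8° = 3.946 m; N'_4 = 100·cos44.8° = 71.0; c'Δl = 2.76; W sinα = 70.5
Σc'Δl = 7.4 kN/m; ΣN' = 425.4 kN/m; ΣW sinα = 122.6 kN/m
Resisting = 7.4 + 425.4·tan25.9° = 7.4 + 206.6 = 214.0 kN/m
FS = 214.0 / 122.6 = 1.745

FS = 1.74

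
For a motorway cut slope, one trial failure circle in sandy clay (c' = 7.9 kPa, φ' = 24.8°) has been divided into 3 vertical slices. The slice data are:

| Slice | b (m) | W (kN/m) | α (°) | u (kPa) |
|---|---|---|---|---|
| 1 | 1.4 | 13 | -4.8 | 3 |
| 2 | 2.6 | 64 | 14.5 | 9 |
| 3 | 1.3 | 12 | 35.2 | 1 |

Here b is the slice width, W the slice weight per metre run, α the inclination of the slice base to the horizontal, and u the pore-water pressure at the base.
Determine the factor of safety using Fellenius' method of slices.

Ordinary method of slices: FS = Σ[c'·Δl_i + (W_i cosα_i − u_i·Δl_i)·tanφ'] / Σ W_i sinα_i, with Δl_i = b_i / cosα_i.
Slice 1: Δl = 1.4/cos(-4.8°) = 1.405 m; N'_1 = 13·cos(-4.8°) − 3·1.405 = 8.7; c'Δl = 11.10; W sinα = -1.1
Slice 2: Δl = 2.6/cos14.5° = 2.686 m; N'_2 = 64·cos14.5° − 9·2.686 = 37.8; c'Δl = 21.22; W sinα = 16.0
Slice 3: Δl = 1.3/cos35.2° = 1.591 m; N'_3 = 12·cos35.2° − 1·1.591 = 8.2; c'Δl = 12.57; W sinα = 6.9
Σc'Δl = 44.9 kN/m; ΣN' = 54.7 kN/m; ΣW sinα = 21.9 kN/m
Resisting = 44.9 + 54.7·tan24.8° = 44.9 + 25.3 = 70.2 kN/m
FS = 70.2 / 21.9 = 3.211

FS = 3.21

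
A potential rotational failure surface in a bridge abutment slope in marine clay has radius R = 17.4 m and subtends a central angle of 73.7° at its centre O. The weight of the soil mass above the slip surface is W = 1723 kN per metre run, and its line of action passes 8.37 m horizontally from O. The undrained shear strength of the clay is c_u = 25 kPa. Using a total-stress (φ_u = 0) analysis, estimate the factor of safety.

FS = 0.68

Taking moments about the centre O, the resisting moment is provided by the undrained shear strength acting along the arc:
Arc length L_a = R·θ = 17.4·(73.7°·π/180) = 17.4·1.2863 = 22.38 m
M_R = c_u·L_a·R = 25·22.38·17.4 = 9736.1 kN·m/m
M_D = W·d = 1723·8.37 = 14421.5 kN·m/m
FS = M_R / M_D = 9736.1 / 14421.5 = 0.675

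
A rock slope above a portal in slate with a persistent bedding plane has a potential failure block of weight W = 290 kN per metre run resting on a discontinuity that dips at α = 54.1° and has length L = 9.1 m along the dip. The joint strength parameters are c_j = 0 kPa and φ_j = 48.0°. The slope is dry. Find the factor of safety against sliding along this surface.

FS = 0.80

Resolving the block weight along and normal to the plane and applying the Mohr–Coulomb strength on the joint:
N' = W cosα = 290·cos54.1° = 170.0 kN/m
Driving force T = W sinα = 290·sin54.1° = 234.9 kN/m
Resisting force R = c_j·L + N'·tanφ_j = 0·9.1 + 170.0·tan48.0° = 0.0 + 188.9 = 188.9 kN/m
FS = R / T = 188.9 / 234.9 = 0.804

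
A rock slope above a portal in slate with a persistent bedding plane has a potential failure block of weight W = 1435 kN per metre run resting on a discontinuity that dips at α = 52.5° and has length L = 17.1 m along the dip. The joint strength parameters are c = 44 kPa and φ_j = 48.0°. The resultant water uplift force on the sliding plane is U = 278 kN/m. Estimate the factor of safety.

Resolving the block weight along and normal to the plane and applying the Mohr–Coulomb strength on the joint:
N' = W cosα − U = 1435·cos52.5° − 278 = 595.6 kN/m
Driving force T = W sinα = 1435·sin52.5° = 1138.5 kN/m
Resisting force R = c·L + N'·tanφ_j = 44·17.1 + 595.6·tan48.0° = 752.4 + 661.5 = 1413.9 kN/m
FS = R / T = 1413.9 / 1138.5 = 1.242

FS = 1.24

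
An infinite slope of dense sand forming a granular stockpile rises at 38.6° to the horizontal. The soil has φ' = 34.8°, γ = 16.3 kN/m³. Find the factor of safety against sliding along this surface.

FS = 0.87

For a dry cohesionless infinite slope the factor of safety is FS = tanφ' / tanβ.
FS = tan34.8° / tan38.6° = 0.6950 / 0.7983 = 0.871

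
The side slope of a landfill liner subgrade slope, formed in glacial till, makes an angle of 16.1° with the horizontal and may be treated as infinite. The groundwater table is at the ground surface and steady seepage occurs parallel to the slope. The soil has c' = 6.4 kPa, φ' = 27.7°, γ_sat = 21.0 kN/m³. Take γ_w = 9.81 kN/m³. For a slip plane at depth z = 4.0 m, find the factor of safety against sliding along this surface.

FS = 1.26

With seepage parallel to the slope and the water table at the surface, the effective normal stress on the slip plane uses the buoyant unit weight γ' = γ_sat − γ_w while the driving shear stress uses γ_sat:
FS = [c' + γ' z cos²β tanφ'] / [γ_sat z sinβ cosβ]
γ' = 21.0 − 9.81 = 11.19 kN/m³
Numerator = 6.4 + 11.19·4.0·cos²16.1°·tan27.7° = 6.4 + 11.19·4.0·0.9231·0.5250 = 28.092 kPa
Denominator = 21.0·4.0·sin16.1°·cos16.1° = 21.0·4.0·0.2773·0.9608 = 22.381 kPa
FS = 28.092 / 22.381 = 1.255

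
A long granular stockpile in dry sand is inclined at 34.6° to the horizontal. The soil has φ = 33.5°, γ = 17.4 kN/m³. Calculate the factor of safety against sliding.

FS = 0.96

For a dry cohesionless infinite slope the factor of safety is FS = tanφ / tanβ.
FS = tan33.5° / tan34.6° = 0.6619 / 0.6899 = 0.959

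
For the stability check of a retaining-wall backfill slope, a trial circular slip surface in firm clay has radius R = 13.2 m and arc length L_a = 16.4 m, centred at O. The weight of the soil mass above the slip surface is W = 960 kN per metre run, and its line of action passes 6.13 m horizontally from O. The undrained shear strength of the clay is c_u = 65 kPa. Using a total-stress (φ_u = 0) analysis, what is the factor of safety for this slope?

FS = 2.39

Taking moments about the centre O, the resisting moment is provided by the undrained shear strength acting along the arc:
M_R = c_u·L_a·R = 65·16.40·13.2 = 14071.2 kN·m/m
M_D = W·d = 960·6.13 = 5884.8 kN·m/m
FS = M_R / M_D = 14071.2 / 5884.8 = 2.391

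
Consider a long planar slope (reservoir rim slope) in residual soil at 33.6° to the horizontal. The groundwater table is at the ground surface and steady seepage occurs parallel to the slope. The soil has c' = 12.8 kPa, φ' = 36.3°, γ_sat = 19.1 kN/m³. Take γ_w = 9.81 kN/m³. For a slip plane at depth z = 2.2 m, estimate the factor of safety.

With seepage parallel to the slope and the water table at the surface, the effective normal stress on the slip plane uses the buoyant unit weight γ' = γ_sat − γ_w while the driving shear stress uses γ_sat:
FS = [c' + γ' z cos²β tanφ'] / [γ_sat z sinβ cosβ]
γ' = 19.1 − 9.81 = 9.29 kN/m³
Numerator = 12.8 + 9.29·2.2·cos²33.6°·tan36.3° = 12.8 + 9.29·2.2·0.6938·0.7346 = 23.216 kPa
Denominator = 19.1·2.2·sin33.6°·cos33.6° = 19.1·2.2·0.5534·0.8329 = 19.368 kPa
FS = 23.216 / 19.368 = 1.199

FS = 1.20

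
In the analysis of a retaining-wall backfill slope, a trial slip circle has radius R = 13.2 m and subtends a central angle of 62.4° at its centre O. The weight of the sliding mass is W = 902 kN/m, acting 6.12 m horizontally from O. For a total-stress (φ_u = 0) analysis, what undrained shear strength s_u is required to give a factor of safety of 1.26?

FS = s_u·L_a·R / (W·d), so s_u = FS·W·d / (L_a·R).
Arc length L_a = R·θ = 13.2·(62.4°·π/180) = 13.2·1.0891 = 14.38 m
s_u = 1.26·902·6.12 / (14.38·13.2) = 6955.5 / 189.76 = 36.65 kPa

s_u = 36.7 kPa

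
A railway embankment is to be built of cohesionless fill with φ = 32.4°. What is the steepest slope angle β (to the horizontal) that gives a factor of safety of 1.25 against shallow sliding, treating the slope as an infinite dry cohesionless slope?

For an infinite dry cohesionless slope FS = tanφ/tanβ, so tanβ = tanφ / FS.
tanβ = tan32.4° / 1.25 = 0.6346 / 1.25 = 0.5077
β = arctan(0.5077) = 26.92°

β = 26.9°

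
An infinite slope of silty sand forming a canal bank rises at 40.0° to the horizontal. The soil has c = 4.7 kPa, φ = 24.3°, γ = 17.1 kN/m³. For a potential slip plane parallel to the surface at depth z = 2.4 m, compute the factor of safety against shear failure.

FS = 0.77

For an infinite slope with a slip plane parallel to the surface (no pore pressure): FS = [c + γz cos²β tanφ] / [γz sinβ cosβ].
γz = 17.1·2.4 = 41.04 kN/m²
Numerator = 4.7 + 41.04·cos²40.0°·tan24.3° = 4.7 + 41.04·0.5868·0.4515 = 15.574 kPa
Denominator = 41.04·sin40.0°·cos40.0° = 41.04·0.6428·0.7660 = 20.208 kPa
FS = 15.574 / 20.208 = 0.771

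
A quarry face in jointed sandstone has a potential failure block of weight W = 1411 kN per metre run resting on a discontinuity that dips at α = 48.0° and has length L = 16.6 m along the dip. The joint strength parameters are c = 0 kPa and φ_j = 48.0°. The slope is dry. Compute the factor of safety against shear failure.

Resolving the block weight along and normal to the plane and applying the Mohr–Coulomb strength on the joint:
N' = W cosα = 1411·cos48.0° = 944.1 kN/m
Driving force T = W sinα = 1411·sin48.0° = 1048.6 kN/m
Resisting force R = c·L + N'·tanφ_j = 0·16.6 + 944.1·tan48.0° = 0.0 + 1048.6 = 1048.6 kN/m
FS = R / T = 1048.6 / 1048.6 = 1.000

FS = 1.00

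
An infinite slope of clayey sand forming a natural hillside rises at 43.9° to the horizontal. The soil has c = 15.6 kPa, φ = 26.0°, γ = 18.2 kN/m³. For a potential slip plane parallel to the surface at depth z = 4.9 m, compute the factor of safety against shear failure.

FS = 0.86

For an infinite slope with a slip plane parallel to the surface (no pore pressure): FS = [c + γz cos²β tanφ] / [γz sinβ cosβ].
γz = 18.2·4.9 = 89.18 kN/m²
Numerator = 15.6 + 89.18·cos²43.9°·tan26.0° = 15.6 + 89.18·0.5192·0.4877 = 38.183 kPa
Denominator = 89.18·sin43.9°·cos43.9° = 89.18·0.6934·0.7206 = 44.557 kPa
FS = 38.183 / 44.557 = 0.857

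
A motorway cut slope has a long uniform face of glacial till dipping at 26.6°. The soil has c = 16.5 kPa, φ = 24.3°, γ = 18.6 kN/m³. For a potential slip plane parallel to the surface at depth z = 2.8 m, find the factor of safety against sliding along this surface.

FS = 1.69

For an infinite slope with a slip plane parallel to the surface (no pore pressure): FS = [c + γz cos²β tanφ] / [γz sinβ cosβ].
γz = 18.6·2.8 = 52.08 kN/m²
Numerator = 16.5 + 52.08·cos²26.6°·tan24.3° = 16.5 + 52.08·0.7995·0.4515 = 35.301 kPa
Denominator = 52.08·sin26.6°·cos26.6° = 52.08·0.4478·0.8942 = 20.851 kPa
FS = 35.301 / 20.851 = 1.693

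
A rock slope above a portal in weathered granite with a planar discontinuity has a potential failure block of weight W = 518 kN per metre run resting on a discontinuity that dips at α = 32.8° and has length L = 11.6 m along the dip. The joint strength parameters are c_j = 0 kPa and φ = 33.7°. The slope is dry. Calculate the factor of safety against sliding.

FS = 1.03

Resolving the block weight along and normal to the plane and applying the Mohr–Coulomb strength on the joint:
N' = W cosα = 518·cos32.8° = 435.4 kN/m
Driving force T = W sinα = 518·sin32.8° = 280.6 kN/m
Resisting force R = c_j·L + N'·tanφ = 0·11.6 + 435.4·tan33.7° = 0.0 + 290.4 = 290.4 kN/m
FS = R / T = 290.4 / 280.6 = 1.035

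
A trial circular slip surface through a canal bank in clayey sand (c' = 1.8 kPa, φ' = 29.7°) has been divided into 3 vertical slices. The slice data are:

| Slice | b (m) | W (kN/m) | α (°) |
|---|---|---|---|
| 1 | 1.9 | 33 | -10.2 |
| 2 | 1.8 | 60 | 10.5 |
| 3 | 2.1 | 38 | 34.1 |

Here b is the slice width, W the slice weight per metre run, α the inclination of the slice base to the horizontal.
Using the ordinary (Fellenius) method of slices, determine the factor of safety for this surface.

FS = 3.09

Ordinary method of slices: FS = Σ[c'·Δl_i + (W_i cosα_i)·tanφ'] / Σ W_i sinα_i, with Δl_i = b_i / cosα_i.
Slice 1: Δl = 1.9/cos(-10.2°) = 1.931 m; N'_1 = 33·cos(-10.2°) = 32.5; c'Δl = 3.47; W sinα = -5.8
Slice 2: Δl = 1.8/cos10.5° = 1.831 m; N'_2 = 60·cos10.5° = 59.0; c'Δl = 3.30; W sinα = 10.9
Slice 3: Δl = 2.1/cos34.1° = 2.536 m; N'_3 = 38·cos34.1° = 31.5; c'Δl = 4.56; W sinα = 21.3
Σc'Δl = 11.3 kN/m; ΣN' = 122.9 kN/m; ΣW sinα = 26.4 kN/m
Resisting = 11.3 + 122.9·tan29.7° = 11.3 + 70.1 = 81.5 kN/m
FS = 81.5 / 26.4 = 3.086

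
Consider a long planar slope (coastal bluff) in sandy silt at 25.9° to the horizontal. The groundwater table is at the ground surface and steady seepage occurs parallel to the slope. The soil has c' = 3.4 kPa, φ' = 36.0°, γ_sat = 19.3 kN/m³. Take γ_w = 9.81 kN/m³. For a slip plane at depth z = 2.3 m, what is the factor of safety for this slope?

With seepage parallel to the slope and the water table at the surface, the effective normal stress on the slip plane uses the buoyant unit weight γ' = γ_sat − γ_w while the driving shear stress uses γ_sat:
FS = [c' + γ' z cos²β tanφ'] / [γ_sat z sinβ cosβ]
γ' = 19.3 − 9.81 = 9.49 kN/m³
Numerator = 3.4 + 9.49·2.3·cos²25.9°·tan36.0° = 3.4 + 9.49·2.3·0.8092·0.7265 = 16.233 kPa
Denominator = 19.3·2.3·sin25.9°·cos25.9° = 19.3·2.3·0.4368·0.8996 = 17.442 kPa
FS = 16.233 / 17.442 = 0.931

FS = 0.93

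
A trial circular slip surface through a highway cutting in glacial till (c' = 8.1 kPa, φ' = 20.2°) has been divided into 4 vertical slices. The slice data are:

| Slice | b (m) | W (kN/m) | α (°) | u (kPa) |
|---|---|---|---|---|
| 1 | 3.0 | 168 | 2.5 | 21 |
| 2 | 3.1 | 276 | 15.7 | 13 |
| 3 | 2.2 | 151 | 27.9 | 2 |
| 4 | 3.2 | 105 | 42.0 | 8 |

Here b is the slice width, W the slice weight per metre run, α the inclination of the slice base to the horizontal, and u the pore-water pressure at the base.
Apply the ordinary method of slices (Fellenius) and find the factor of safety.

Ordinary method of slices: FS = Σ[c'·Δl_i + (W_i cosα_i − u_i·Δl_i)·tanφ'] / Σ W_i sinα_i, with Δl_i = b_i / cosα_i.
Slice 1: Δl = 3.0/cos2.5° = 3.003 m; N'_1 = 168·cos2.5° − 21·3.003 = 104.8; c'Δl = 24.32; W sinα = 7.3
Slice 2: Δl = 3.1/cos15.7° = 3.220 m; N'_2 = 276·cos15.7° − 13·3.220 = 223.8; c'Δl = 26.08; W sinα = 74.7
Slice 3: Δl = 2.2/cos27.9° = 2.489 m; N'_3 = 151·cos27.9° − 2·2.489 = 128.5; c'Δl = 20.16; W sinα = 70.7
Slice 4: Δl = 3.2/cos42.0° = 4.306 m; N'_4 = 105·cos42.0° − 8·4.306 = 43.6; c'Δl = 34.88; W sinα = 70.3
Σc'Δl = 105.4 kN/m; ΣN' = 500.7 kN/m; ΣW sinα = 222.9 kN/m
Resisting = 105.4 + 500.7·tan20.2° = 105.4 + 184.2 = 289.7 kN/m
FS = 289.7 / 222.9 = 1.299

FS = 1.30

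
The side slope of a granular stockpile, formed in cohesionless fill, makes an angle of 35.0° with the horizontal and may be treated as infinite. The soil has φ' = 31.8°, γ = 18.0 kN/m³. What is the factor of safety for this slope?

For a dry cohesionless infinite slope the factor of safety is FS = tanφ' / tanβ.
FS = tan31.8° / tan35.0° = 0.6200 / 0.7002 = 0.885

FS = 0.89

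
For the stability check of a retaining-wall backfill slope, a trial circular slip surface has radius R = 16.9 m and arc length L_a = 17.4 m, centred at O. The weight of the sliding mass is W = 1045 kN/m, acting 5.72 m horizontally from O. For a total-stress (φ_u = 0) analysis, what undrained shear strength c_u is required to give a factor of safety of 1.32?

c_u = 26.8 kPa

FS = c_u·L_a·R / (W·d), so c_u = FS·W·d / (L_a·R).
c_u = 1.32·1045·5.72 / (17.40·16.9) = 7890.2 / 294.06 = 26.83 kPa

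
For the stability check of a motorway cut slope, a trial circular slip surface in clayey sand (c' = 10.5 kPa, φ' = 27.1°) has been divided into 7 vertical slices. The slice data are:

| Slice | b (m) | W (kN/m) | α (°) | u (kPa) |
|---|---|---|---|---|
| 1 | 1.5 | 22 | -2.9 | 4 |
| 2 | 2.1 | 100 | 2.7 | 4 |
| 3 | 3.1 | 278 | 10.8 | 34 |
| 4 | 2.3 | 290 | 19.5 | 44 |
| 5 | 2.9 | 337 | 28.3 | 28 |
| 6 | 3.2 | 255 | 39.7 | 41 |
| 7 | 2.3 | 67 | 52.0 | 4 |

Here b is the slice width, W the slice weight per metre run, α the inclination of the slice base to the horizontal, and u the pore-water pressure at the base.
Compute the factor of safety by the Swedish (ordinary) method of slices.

FS = 1.08

Ordinary method of slices: FS = Σ[c'·Δl_i + (W_i cosα_i − u_i·Δl_i)·tanφ'] / Σ W_i sinα_i, with Δl_i = b_i / cosα_i.
Slice 1: Δl = 1.5/cos(-2.9°) = 1.502 m; N'_1 = 22·cos(-2.9°) − 4·1.502 = 16.0; c'Δl = 15.77; W sinα = -1.1
Slice 2: Δl = 2.1/cos2.7° = 2.102 m; N'_2 = 100·cos2.7° − 4·2.102 = 91.5; c'Δl = 22.07; W sinα = 4.7
Slice 3: Δl = 3.1/cos10.8° = 3.156 m; N'_3 = 278·cos10.8° − 34·3.156 = 165.8; c'Δl = 33.14; W sinα = 52.1
Slice 4: Δl = 2.3/cos19.5° = 2.440 m; N'_4 = 290·cos19.5° − 44·2.440 = 166.0; c'Δl = 25.62; W sinα = 96.8
Slice 5: Δl = 2.9/cos28.3° = 3.294 m; N'_5 = 337·cos28.3° − 28·3.294 = 204.5; c'Δl = 34.58; W sinα = 159.8
Slice 6: Δl = 3.2/cos39.7° = 4.159 m; N'_6 = 255·cos39.7° − 41·4.159 = 25.7; c'Δl = 43.67; W sinα = 162.9
Slice 7: Δl = 2.3/cos52.0° = 3.736 m; N'_7 = 67·cos52.0° − 4·3.736 = 26.3; c'Δl = 39.23; W sinα = 52.8
Σc'Δl = 214.1 kN/m; ΣN' = 695.7 kN/m; ΣW sinα = 527.9 kN/m
Resisting = 214.1 + 695.7·tan27.1° = 214.1 + 356.0 = 570.1 kN/m
FS = 570.1 / 527.9 = 1.080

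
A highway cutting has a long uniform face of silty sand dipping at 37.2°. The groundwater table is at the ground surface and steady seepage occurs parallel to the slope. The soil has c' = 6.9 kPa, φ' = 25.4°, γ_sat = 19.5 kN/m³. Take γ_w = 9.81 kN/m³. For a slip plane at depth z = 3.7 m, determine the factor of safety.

FS = 0.51

With seepage parallel to the slope and the water table at the surface, the effective normal stress on the slip plane uses the buoyant unit weight γ' = γ_sat − γ_w while the driving shear stress uses γ_sat:
FS = [c' + γ' z cos²β tanφ'] / [γ_sat z sinβ cosβ]
γ' = 19.5 − 9.81 = 9.69 kN/m³
Numerator = 6.9 + 9.69·3.7·cos²37.2°·tan25.4° = 6.9 + 9.69·3.7·0.6345·0.4748 = 17.701 kPa
Denominator = 19.5·3.7·sin37.2°·cos37.2° = 19.5·3.7·0.6046·0.7965 = 34.746 kPa
FS = 17.701 / 34.746 = 0.509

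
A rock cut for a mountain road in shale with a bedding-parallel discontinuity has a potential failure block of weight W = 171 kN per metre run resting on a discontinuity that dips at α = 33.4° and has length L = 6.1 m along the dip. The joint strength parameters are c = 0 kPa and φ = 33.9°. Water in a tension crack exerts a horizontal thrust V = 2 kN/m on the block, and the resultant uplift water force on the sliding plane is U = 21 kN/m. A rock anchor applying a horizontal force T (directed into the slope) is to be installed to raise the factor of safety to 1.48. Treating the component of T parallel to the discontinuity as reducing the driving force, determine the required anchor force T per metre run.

Resolving forces along and normal to the sliding plane, with the horizontal anchor force T adding T·sinα to the effective normal force and T·cosα acting up the plane against the driving force:
FS = [cL + (W cosα − U − V sinα + T sinα) tanφ] / [W sinα + V cosα − T cosα]
Without the anchor: N' = 120.7 kN/m, driving T_d = 95.8 kN/m, resisting R = 0·6.1 + 120.7·tan33.9° = 81.1 kN/m, FS = 0.85.
Setting FS = 1.48 and solving for T:
1.48·(95.8 − T cos33.4°) = 81.1 + T sin33.4°·tan33.9°
T·(sin33.4°·tan33.9° + 1.48·cos33.4°) = 1.48·95.8 − 81.1
T·(0.5505·0.6720 + 1.48·0.8348) = 141.8 − 81.1 = 60.7
T·1.6055 = 60.7
T = 37.8 kN/m

T = 38 kN/m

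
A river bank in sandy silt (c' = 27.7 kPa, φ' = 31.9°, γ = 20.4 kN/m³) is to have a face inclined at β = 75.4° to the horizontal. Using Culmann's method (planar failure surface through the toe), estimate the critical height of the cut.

Culmann's analysis gives the critical failure plane at α_cr = (β + φ')/2 = (75.4 + 31.9)/2 = 53.7°, and the critical height
H_c = (4c'/γ) · sinβ cosφ' / [1 − cos(β − φ')]
    = (4·27.7/20.4) · sin75.4°·cos31.9° / [1 − cos(43.5°)]
    = 5.431 · 0.9677·0.8490 / [1 − 0.7254]
    = 5.431 · 0.8216 / 0.2746
    = 16.25 m

H_c = 16.25 m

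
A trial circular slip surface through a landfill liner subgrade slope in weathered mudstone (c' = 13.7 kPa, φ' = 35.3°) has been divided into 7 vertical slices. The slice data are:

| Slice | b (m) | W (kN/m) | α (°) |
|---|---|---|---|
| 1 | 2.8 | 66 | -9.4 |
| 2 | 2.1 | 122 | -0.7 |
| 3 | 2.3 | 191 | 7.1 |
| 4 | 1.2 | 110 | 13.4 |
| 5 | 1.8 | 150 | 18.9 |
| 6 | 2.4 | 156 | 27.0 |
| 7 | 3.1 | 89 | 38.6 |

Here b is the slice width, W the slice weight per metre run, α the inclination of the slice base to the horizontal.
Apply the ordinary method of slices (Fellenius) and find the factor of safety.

Ordinary method of slices: FS = Σ[c'·Δl_i + (W_i cosα_i)·tanφ'] / Σ W_i sinα_i, with Δl_i = b_i / cosα_i.
Slice 1: Δl = 2.8/cos(-9.4°) = 2.838 m; N'_1 = 66·cos(-9.4°) = 65.1; c'Δl = 38.88; W sinα = -10.8
Slice 2: Δl = 2.1/cos(-0.7°) = 2.100 m; N'_2 = 122·cos(-0.7°) = 122.0; c'Δl = 28.77; W sinα = -1.5
Slice 3: Δl = 2.3/cos7.1° = 2.318 m; N'_3 = 191·cos7.1° = 189.5; c'Δl = 31.75; W sinα = 23.6
Slice 4: Δl = 1.2/cos13.4° = 1.234 m; N'_4 = 110·cos13.4° = 107.0; c'Δl = 16.90; W sinα = 25.5
Slice 5: Δl = 1.8/cos18.9° = 1.903 m; N'_5 = 150·cos18.9° = 141.9; c'Δl = 26.07; W sinα = 48.6
Slice 6: Δl = 2.4/cos27.0° = 2.694 m; N'_6 = 156·cos27.0° = 139.0; c'Δl = 36.90; W sinα = 70.8
Slice 7: Δl = 3.1/cos38.6° = 3.967 m; N'_7 = 89·cos38.6° = 69.6; c'Δl = 54.34; W sinα = 55.5
Σc'Δl = 233.6 kN/m; ΣN' = 834.1 kN/m; ΣW sinα = 211.8 kN/m
Resisting = 233.6 + 834.1·tan35.3° = 233.6 + 590.6 = 824.2 kN/m
FS = 824.2 / 211.8 = 3.892

FS = 3.89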